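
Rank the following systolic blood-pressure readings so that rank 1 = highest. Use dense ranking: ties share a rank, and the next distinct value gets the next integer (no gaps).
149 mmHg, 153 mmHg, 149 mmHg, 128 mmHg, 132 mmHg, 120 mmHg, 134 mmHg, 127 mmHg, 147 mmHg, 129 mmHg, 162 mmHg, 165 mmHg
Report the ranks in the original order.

Sorted (descending): 165, 162, 153, 149, 149, 147, 134, 132, 129, 128, 127, 120
The 2 values of 149 share dense rank 4.
Remaining distinct values take the next consecutive integers.

4, 3, 4, 9, 7, 11, 6, 10, 5, 8, 2, 1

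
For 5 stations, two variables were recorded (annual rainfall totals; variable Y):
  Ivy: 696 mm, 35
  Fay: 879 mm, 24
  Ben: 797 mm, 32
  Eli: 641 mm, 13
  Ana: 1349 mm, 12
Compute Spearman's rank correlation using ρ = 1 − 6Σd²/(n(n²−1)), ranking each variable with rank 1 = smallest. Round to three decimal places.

Ranks of variable 1: 2, 4, 3, 1, 5
Ranks of variable 2: 5, 3, 4, 2, 1
d = r₁ − r₂: -3, 1, -1, -1, 4
d²: 9, 1, 1, 1, 16; Σd² = 28
ρ = 1 − 6·28/(5·24) = 1 − 168/120 = -0.400

-0.400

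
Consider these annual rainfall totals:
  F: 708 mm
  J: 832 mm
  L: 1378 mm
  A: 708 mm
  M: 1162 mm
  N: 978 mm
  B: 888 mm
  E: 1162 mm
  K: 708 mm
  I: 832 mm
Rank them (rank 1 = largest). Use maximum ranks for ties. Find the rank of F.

10

Sorted (descending): 1378, 1162, 1162, 978, 888, 832, 832, 708, 708, 708
The 2 values of 1162 occupy positions 2–3 → each gets rank 3.
The 2 values of 832 occupy positions 6–7 → each gets rank 7.
The 3 values of 708 occupy positions 8–10 → each gets rank 10.
F has value 708 mm → rank 10.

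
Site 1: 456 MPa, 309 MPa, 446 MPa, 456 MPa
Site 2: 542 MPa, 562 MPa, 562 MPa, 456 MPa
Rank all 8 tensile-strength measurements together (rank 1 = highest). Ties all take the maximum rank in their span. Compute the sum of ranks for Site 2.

13

Sorted (descending): 562, 562, 542, 456, 456, 456, 446, 309
The 2 values of 562 occupy positions 1–2 → each gets rank 2.
The 3 values of 456 occupy positions 4–6 → each gets rank 6.
Site 2 values → pooled ranks: 542→3, 562→2, 562→2, 456→6
Rank sum = 3 + 2 + 2 + 6 = 13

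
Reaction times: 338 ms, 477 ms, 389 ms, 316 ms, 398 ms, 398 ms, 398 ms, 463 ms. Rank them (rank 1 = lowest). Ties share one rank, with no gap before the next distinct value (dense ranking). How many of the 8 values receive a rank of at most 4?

Sorted (ascending): 316, 338, 389, 398, 398, 398, 463, 477
The 3 values of 398 share dense rank 4.
Remaining distinct values take the next consecutive integers.
Ranks ≤ 4: {1, 2, 3, 4, 4, 4} → 6 values.

6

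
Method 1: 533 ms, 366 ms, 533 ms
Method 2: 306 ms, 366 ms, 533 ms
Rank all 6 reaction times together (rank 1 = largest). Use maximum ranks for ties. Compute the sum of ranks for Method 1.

11

Sorted (descending): 533, 533, 533, 366, 366, 306
The 3 values of 533 occupy positions 1–3 → each gets rank 3.
The 2 values of 366 occupy positions 4–5 → each gets rank 5.
Method 1 values → pooled ranks: 533→3, 366→5, 533→3
Rank sum = 3 + 5 + 3 = 11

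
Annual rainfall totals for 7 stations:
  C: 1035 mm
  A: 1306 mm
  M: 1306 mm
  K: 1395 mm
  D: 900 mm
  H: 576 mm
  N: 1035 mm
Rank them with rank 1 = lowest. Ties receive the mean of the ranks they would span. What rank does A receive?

5.5

Sorted (ascending): 576, 900, 1035, 1035, 1306, 1306, 1395
The 2 values of 1035 occupy positions 3–4 → average rank (3+4)/2 = 3.5.
The 2 values of 1306 occupy positions 5–6 → average rank (5+6)/2 = 5.5.
A has value 1306 mm → rank 5.5.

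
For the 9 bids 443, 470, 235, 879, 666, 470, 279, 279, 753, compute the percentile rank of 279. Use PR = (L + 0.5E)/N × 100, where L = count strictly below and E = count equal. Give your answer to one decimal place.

22.2

N = 9.
Strictly below 279: 1. Equal to 279: 2.
PR = (1 + 0.5·2)/9 × 100 = 22.2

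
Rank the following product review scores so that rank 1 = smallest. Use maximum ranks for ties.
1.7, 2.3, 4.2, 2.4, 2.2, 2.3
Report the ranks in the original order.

Sorted (ascending): 1.7, 2.2, 2.3, 2.3, 2.4, 4.2
The 2 values of 2.3 occupy positions 3–4 → each gets rank 4.

1, 4, 6, 5, 2, 4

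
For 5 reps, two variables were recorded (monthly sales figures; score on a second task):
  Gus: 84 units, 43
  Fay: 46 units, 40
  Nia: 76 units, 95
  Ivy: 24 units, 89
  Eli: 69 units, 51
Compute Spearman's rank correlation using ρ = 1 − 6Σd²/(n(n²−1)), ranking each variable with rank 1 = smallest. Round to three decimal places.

0.000

Ranks of variable 1: 5, 2, 4, 1, 3
Ranks of variable 2: 2, 1, 5, 4, 3
d = r₁ − r₂: 3, 1, -1, -3, 0
d²: 9, 1, 1, 9, 0; Σd² = 20
ρ = 1 − 6·20/(5·24) = 1 − 120/120 = 0.000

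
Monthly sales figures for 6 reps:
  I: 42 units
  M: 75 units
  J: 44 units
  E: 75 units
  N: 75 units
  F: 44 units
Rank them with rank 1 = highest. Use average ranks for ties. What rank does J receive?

Sorted (descending): 75, 75, 75, 44, 44, 42
The 3 values of 75 occupy positions 1–3 → average rank 2.
The 2 values of 44 occupy positions 4–5 → average rank (4+5)/2 = 4.5.
J has value 44 units → rank 4.5.

4.5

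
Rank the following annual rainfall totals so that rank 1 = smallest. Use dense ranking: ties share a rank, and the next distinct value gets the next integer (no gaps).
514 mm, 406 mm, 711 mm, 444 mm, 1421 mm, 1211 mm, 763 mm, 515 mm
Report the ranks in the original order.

Sorted (ascending): 406, 444, 514, 515, 711, 763, 1211, 1421
No ties — each value takes its position as its rank.

3, 1, 5, 2, 8, 7, 6, 4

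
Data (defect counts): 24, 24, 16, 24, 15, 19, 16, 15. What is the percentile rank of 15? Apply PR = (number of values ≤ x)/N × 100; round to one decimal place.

N = 8.
Strictly below 15: 0. Equal to 15: 2.
PR = 2/8 × 100 = 25.0

25.0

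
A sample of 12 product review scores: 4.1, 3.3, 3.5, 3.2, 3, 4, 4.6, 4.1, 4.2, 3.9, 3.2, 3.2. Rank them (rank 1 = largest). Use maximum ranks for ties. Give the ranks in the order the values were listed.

4, 8, 7, 11, 12, 5, 1, 4, 2, 6, 11, 11

Sorted (descending): 4.6, 4.2, 4.1, 4.1, 4, 3.9, 3.5, 3.3, 3.2, 3.2, 3.2, 3
The 2 values of 4.1 occupy positions 3–4 → each gets rank 4.
The 3 values of 3.2 occupy positions 9–11 → each gets rank 11.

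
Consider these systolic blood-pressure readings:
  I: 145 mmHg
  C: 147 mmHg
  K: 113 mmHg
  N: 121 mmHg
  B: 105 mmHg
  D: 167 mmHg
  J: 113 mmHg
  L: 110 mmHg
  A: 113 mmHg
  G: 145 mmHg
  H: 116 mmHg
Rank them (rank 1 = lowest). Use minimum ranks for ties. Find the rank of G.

8

Sorted (ascending): 105, 110, 113, 113, 113, 116, 121, 145, 145, 147, 167
The 3 values of 113 occupy positions 3–5 → each gets rank 3.
The 2 values of 145 occupy positions 8–9 → each gets rank 8.
G has value 145 mmHg → rank 8.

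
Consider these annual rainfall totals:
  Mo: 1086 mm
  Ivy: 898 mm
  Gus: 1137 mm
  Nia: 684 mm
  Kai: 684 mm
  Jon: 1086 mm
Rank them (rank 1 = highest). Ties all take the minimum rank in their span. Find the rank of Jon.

2

Sorted (descending): 1137, 1086, 1086, 898, 684, 684
The 2 values of 1086 occupy positions 2–3 → each gets rank 2.
The 2 values of 684 occupy positions 5–6 → each gets rank 5.
Jon has value 1086 mm → rank 2.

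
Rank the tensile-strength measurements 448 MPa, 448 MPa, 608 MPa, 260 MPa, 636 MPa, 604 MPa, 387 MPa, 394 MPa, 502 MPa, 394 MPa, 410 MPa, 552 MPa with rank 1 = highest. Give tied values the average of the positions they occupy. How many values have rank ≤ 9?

8

Sorted (descending): 636, 608, 604, 552, 502, 448, 448, 410, 394, 394, 387, 260
The 2 values of 448 occupy positions 6–7 → average rank (6+7)/2 = 6.5.
The 2 values of 394 occupy positions 9–10 → average rank (9+10)/2 = 9.5.
Ranks ≤ 9: {1, 2, 3, 4, 5, 6.5, 6.5, 8} → 8 values.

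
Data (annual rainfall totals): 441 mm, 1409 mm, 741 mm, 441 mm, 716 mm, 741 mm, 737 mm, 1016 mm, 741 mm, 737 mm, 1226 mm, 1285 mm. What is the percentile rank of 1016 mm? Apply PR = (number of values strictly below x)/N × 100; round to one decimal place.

N = 12.
Strictly below 1016: 8. Equal to 1016: 1.
PR = 8/12 × 100 = 66.7

66.7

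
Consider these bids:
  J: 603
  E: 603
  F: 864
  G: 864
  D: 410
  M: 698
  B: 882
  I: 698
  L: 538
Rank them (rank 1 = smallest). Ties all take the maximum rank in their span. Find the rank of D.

Sorted (ascending): 410, 538, 603, 603, 698, 698, 864, 864, 882
The 2 values of 603 occupy positions 3–4 → each gets rank 4.
The 2 values of 698 occupy positions 5–6 → each gets rank 6.
The 2 values of 864 occupy positions 7–8 → each gets rank 8.
D has value 410 → rank 1.

1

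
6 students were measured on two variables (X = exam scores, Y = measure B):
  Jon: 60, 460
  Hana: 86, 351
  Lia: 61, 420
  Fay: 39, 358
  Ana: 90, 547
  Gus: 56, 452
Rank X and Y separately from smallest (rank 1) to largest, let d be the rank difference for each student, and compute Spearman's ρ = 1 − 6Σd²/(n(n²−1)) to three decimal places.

0.257

Ranks of variable 1: 3, 5, 4, 1, 6, 2
Ranks of variable 2: 5, 1, 3, 2, 6, 4
d = r₁ − r₂: -2, 4, 1, -1, 0, -2
d²: 4, 16, 1, 1, 0, 4; Σd² = 26
ρ = 1 − 6·26/(6·35) = 1 − 156/210 = 0.257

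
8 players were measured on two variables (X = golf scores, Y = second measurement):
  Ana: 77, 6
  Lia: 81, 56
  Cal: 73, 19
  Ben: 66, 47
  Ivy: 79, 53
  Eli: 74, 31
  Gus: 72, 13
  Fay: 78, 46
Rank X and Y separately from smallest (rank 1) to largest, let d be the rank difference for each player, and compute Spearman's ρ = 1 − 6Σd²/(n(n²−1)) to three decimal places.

0.500

Ranks of variable 1: 5, 8, 3, 1, 7, 4, 2, 6
Ranks of variable 2: 1, 8, 3, 6, 7, 4, 2, 5
d = r₁ − r₂: 4, 0, 0, -5, 0, 0, 0, 1
d²: 16, 0, 0, 25, 0, 0, 0, 1; Σd² = 42
ρ = 1 − 6·42/(8·63) = 1 − 252/504 = 0.500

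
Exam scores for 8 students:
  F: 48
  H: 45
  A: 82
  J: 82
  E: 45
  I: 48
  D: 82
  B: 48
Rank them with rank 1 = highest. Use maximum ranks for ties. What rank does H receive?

Sorted (descending): 82, 82, 82, 48, 48, 48, 45, 45
The 3 values of 82 occupy positions 1–3 → each gets rank 3.
The 3 values of 48 occupy positions 4–6 → each gets rank 6.
The 2 values of 45 occupy positions 7–8 → each gets rank 8.
H has value 45 → rank 8.

8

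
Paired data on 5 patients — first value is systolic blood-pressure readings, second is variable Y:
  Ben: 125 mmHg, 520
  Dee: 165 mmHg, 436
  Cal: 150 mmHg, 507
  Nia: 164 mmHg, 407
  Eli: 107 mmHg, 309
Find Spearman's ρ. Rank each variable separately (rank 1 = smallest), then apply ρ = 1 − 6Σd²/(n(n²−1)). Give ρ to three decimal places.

0.100

Ranks of variable 1: 2, 5, 3, 4, 1
Ranks of variable 2: 5, 3, 4, 2, 1
d = r₁ − r₂: -3, 2, -1, 2, 0
d²: 9, 4, 1, 4, 0; Σd² = 18
ρ = 1 − 6·18/(5·24) = 1 − 108/120 = 0.100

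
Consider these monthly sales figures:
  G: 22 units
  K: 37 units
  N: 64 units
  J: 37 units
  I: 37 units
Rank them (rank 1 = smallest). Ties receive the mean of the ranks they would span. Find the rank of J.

3

Sorted (ascending): 22, 37, 37, 37, 64
The 3 values of 37 occupy positions 2–4 → average rank 3.
J has value 37 units → rank 3.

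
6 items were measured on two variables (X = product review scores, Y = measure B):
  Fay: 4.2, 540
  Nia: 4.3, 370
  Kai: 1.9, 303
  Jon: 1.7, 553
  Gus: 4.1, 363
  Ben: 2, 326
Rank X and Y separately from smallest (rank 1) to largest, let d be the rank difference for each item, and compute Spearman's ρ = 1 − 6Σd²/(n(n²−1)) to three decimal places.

Ranks of variable 1: 5, 6, 2, 1, 4, 3
Ranks of variable 2: 5, 4, 1, 6, 3, 2
d = r₁ − r₂: 0, 2, 1, -5, 1, 1
d²: 0, 4, 1, 25, 1, 1; Σd² = 32
ρ = 1 − 6·32/(6·35) = 1 − 192/210 = 0.086

0.086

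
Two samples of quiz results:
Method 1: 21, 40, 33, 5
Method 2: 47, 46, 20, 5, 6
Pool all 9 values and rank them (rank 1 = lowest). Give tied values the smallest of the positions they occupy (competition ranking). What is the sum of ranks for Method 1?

Sorted (ascending): 5, 5, 6, 20, 21, 33, 40, 46, 47
The 2 values of 5 occupy positions 1–2 → each gets rank 1.
Method 1 values → pooled ranks: 21→5, 40→7, 33→6, 5→1
Rank sum = 5 + 7 + 6 + 1 = 19

19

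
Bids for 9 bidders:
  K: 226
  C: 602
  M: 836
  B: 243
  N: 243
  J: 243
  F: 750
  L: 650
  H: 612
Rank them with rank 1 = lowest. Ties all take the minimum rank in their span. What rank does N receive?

2

Sorted (ascending): 226, 243, 243, 243, 602, 612, 650, 750, 836
The 3 values of 243 occupy positions 2–4 → each gets rank 2.
N has value 243 → rank 2.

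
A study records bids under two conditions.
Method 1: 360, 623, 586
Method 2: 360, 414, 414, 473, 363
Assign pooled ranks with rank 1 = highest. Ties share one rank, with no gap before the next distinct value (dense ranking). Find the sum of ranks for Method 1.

Sorted (descending): 623, 586, 473, 414, 414, 363, 360, 360
The 2 values of 414 share dense rank 4.
The 2 values of 360 share dense rank 6.
Remaining distinct values take the next consecutive integers.
Method 1 values → pooled ranks: 360→6, 623→1, 586→2
Rank sum = 6 + 1 + 2 = 9

9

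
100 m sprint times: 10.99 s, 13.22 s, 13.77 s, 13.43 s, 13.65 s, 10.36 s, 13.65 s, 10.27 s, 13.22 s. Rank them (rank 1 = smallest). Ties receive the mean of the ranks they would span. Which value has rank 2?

10.36

Sorted (ascending): 10.27, 10.36, 10.99, 13.22, 13.22, 13.43, 13.65, 13.65, 13.77
The 2 values of 13.22 occupy positions 4–5 → average rank (4+5)/2 = 4.5.
The 2 values of 13.65 occupy positions 7–8 → average rank (7+8)/2 = 7.5.
Rank 2 → value 10.36.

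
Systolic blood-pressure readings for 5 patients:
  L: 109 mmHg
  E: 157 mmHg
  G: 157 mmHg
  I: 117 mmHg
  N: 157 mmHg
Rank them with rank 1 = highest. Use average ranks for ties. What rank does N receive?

2

Sorted (descending): 157, 157, 157, 117, 109
The 3 values of 157 occupy positions 1–3 → average rank 2.
N has value 157 mmHg → rank 2.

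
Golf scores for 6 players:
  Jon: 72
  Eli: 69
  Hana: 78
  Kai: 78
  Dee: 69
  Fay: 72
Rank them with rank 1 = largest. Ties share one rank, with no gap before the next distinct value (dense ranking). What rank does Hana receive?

1

Sorted (descending): 78, 78, 72, 72, 69, 69
The 2 values of 78 share dense rank 1.
The 2 values of 72 share dense rank 2.
The 2 values of 69 share dense rank 3.
Hana has value 78 → rank 1.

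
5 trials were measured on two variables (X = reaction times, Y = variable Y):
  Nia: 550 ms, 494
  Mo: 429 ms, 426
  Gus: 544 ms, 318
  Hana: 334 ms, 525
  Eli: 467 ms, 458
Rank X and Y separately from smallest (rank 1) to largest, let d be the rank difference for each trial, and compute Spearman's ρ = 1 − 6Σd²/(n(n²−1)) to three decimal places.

-0.300

Ranks of variable 1: 5, 2, 4, 1, 3
Ranks of variable 2: 4, 2, 1, 5, 3
d = r₁ − r₂: 1, 0, 3, -4, 0
d²: 1, 0, 9, 16, 0; Σd² = 26
ρ = 1 − 6·26/(5·24) = 1 − 156/120 = -0.300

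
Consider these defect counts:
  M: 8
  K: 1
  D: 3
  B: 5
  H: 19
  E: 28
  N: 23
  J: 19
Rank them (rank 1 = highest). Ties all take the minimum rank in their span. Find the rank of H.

3

Sorted (descending): 28, 23, 19, 19, 8, 5, 3, 1
The 2 values of 19 occupy positions 3–4 → each gets rank 3.
H has value 19 → rank 3.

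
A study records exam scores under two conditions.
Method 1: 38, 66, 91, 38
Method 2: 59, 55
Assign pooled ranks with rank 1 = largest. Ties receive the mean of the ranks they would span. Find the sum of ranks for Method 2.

7

Sorted (descending): 91, 66, 59, 55, 38, 38
The 2 values of 38 occupy positions 5–6 → average rank (5+6)/2 = 5.5.
Method 2 values → pooled ranks: 59→3, 55→4
Rank sum = 3 + 4 = 7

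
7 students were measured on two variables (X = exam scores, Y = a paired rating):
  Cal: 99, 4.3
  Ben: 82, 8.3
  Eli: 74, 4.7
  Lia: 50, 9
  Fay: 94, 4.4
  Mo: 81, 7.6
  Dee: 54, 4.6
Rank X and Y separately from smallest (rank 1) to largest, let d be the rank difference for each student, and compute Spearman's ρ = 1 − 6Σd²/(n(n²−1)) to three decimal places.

Ranks of variable 1: 7, 5, 3, 1, 6, 4, 2
Ranks of variable 2: 1, 6, 4, 7, 2, 5, 3
d = r₁ − r₂: 6, -1, -1, -6, 4, -1, -1
d²: 36, 1, 1, 36, 16, 1, 1; Σd² = 92
ρ = 1 − 6·92/(7·48) = 1 − 552/336 = -0.643

-0.643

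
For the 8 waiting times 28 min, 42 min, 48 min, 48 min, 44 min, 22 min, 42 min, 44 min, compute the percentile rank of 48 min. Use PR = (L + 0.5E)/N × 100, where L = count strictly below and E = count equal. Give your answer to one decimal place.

N = 8.
Strictly below 48: 6. Equal to 48: 2.
PR = (6 + 0.5·2)/8 × 100 = 87.5

87.5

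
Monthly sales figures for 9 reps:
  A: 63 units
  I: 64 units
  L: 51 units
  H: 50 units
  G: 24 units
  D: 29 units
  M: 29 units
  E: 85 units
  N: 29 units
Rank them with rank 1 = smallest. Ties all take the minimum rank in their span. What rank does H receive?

Sorted (ascending): 24, 29, 29, 29, 50, 51, 63, 64, 85
The 3 values of 29 occupy positions 2–4 → each gets rank 2.
H has value 50 units → rank 5.

5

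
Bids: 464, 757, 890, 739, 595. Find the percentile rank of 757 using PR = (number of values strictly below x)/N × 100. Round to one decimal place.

60.0

N = 5.
Strictly below 757: 3. Equal to 757: 1.
PR = 3/5 × 100 = 60.0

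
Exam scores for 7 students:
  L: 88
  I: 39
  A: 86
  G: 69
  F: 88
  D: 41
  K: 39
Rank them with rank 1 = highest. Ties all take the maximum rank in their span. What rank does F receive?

2

Sorted (descending): 88, 88, 86, 69, 41, 39, 39
The 2 values of 88 occupy positions 1–2 → each gets rank 2.
The 2 values of 39 occupy positions 6–7 → each gets rank 7.
F has value 88 → rank 2.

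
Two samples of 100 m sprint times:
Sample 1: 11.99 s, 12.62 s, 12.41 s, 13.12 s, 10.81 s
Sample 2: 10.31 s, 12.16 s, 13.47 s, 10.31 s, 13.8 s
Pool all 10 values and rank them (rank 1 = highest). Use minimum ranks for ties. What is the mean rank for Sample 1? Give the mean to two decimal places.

5.40

Sorted (descending): 13.8, 13.47, 13.12, 12.62, 12.41, 12.16, 11.99, 10.81, 10.31, 10.31
The 2 values of 10.31 occupy positions 9–10 → each gets rank 9.
Sample 1 values → pooled ranks: 11.99→7, 12.62→4, 12.41→5, 13.12→3, 10.81→8
Mean rank = (7 + 4 + 5 + 3 + 8) / 5 = 5.40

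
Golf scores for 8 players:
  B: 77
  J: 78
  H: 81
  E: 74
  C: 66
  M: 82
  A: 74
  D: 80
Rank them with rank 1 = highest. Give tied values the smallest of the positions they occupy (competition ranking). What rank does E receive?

Sorted (descending): 82, 81, 80, 78, 77, 74, 74, 66
The 2 values of 74 occupy positions 6–7 → each gets rank 6.
E has value 74 → rank 6.

6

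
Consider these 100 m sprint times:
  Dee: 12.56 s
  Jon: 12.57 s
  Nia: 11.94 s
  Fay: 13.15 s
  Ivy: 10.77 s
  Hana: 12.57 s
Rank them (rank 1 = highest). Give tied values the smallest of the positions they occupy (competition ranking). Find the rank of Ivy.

Sorted (descending): 13.15, 12.57, 12.57, 12.56, 11.94, 10.77
The 2 values of 12.57 occupy positions 2–3 → each gets rank 2.
Ivy has value 10.77 s → rank 6.

6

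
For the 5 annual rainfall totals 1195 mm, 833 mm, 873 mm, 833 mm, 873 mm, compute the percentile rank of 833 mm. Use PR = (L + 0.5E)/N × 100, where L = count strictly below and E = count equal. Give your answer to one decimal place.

N = 5.
Strictly below 833: 0. Equal to 833: 2.
PR = (0 + 0.5·2)/5 × 100 = 20.0

20.0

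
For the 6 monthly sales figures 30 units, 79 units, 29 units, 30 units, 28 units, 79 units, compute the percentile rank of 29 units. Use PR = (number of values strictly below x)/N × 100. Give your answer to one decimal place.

N = 6.
Strictly below 29: 1. Equal to 29: 1.
PR = 1/6 × 100 = 16.7

16.7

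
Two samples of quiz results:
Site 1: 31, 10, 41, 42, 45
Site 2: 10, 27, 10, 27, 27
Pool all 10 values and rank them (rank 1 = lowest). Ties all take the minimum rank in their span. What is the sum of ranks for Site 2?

Sorted (ascending): 10, 10, 10, 27, 27, 27, 31, 41, 42, 45
The 3 values of 10 occupy positions 1–3 → each gets rank 1.
The 3 values of 27 occupy positions 4–6 → each gets rank 4.
Site 2 values → pooled ranks: 10→1, 27→4, 10→1, 27→4, 27→4
Rank sum = 1 + 4 + 1 + 4 + 4 = 14

14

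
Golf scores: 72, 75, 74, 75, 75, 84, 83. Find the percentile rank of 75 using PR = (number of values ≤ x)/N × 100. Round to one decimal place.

N = 7.
Strictly below 75: 2. Equal to 75: 3.
PR = 5/7 × 100 = 71.4

71.4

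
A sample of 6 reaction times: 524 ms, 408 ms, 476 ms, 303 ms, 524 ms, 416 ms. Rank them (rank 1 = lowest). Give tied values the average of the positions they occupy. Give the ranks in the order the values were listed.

Sorted (ascending): 303, 408, 416, 476, 524, 524
The 2 values of 524 occupy positions 5–6 → average rank (5+6)/2 = 5.5.

5.5, 2, 4, 1, 5.5, 3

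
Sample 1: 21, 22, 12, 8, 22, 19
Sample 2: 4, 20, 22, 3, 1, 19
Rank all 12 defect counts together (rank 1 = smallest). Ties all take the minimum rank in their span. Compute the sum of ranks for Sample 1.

Sorted (ascending): 1, 3, 4, 8, 12, 19, 19, 20, 21, 22, 22, 22
The 2 values of 19 occupy positions 6–7 → each gets rank 6.
The 3 values of 22 occupy positions 10–12 → each gets rank 10.
Sample 1 values → pooled ranks: 21→9, 22→10, 12→5, 8→4, 22→10, 19→6
Rank sum = 9 + 10 + 5 + 4 + 10 + 6 = 44

44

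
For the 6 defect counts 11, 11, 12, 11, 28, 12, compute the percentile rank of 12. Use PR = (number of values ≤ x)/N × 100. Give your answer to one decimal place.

N = 6.
Strictly below 12: 3. Equal to 12: 2.
PR = 5/6 × 100 = 83.3

83.3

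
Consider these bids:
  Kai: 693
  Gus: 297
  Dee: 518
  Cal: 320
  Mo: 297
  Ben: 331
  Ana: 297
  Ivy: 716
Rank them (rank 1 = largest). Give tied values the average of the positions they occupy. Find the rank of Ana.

Sorted (descending): 716, 693, 518, 331, 320, 297, 297, 297
The 3 values of 297 occupy positions 6–8 → average rank 7.
Ana has value 297 → rank 7.

7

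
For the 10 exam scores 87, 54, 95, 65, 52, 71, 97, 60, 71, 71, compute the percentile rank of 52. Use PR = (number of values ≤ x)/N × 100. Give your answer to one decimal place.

10.0

N = 10.
Strictly below 52: 0. Equal to 52: 1.
PR = 1/10 × 100 = 10.0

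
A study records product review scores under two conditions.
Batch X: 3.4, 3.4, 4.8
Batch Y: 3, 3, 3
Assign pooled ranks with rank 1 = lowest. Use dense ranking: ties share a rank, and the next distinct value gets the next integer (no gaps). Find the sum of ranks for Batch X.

Sorted (ascending): 3, 3, 3, 3.4, 3.4, 4.8
The 3 values of 3 share dense rank 1.
The 2 values of 3.4 share dense rank 2.
Remaining distinct values take the next consecutive integers.
Batch X values → pooled ranks: 3.4→2, 3.4→2, 4.8→3
Rank sum = 2 + 2 + 3 = 7

7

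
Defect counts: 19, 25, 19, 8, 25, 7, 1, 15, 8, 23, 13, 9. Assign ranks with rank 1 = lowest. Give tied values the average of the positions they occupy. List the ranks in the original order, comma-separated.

Sorted (ascending): 1, 7, 8, 8, 9, 13, 15, 19, 19, 23, 25, 25
The 2 values of 8 occupy positions 3–4 → average rank (3+4)/2 = 3.5.
The 2 values of 19 occupy positions 8–9 → average rank (8+9)/2 = 8.5.
The 2 values of 25 occupy positions 11–12 → average rank (11+12)/2 = 11.5.

8.5, 11.5, 8.5, 3.5, 11.5, 2, 1, 7, 3.5, 10, 6, 5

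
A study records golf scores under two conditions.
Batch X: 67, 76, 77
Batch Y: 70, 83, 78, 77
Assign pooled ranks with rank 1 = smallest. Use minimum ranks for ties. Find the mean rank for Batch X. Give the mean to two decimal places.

2.67

Sorted (ascending): 67, 70, 76, 77, 77, 78, 83
The 2 values of 77 occupy positions 4–5 → each gets rank 4.
Batch X values → pooled ranks: 67→1, 76→3, 77→4
Mean rank = (1 + 3 + 4) / 3 = 2.67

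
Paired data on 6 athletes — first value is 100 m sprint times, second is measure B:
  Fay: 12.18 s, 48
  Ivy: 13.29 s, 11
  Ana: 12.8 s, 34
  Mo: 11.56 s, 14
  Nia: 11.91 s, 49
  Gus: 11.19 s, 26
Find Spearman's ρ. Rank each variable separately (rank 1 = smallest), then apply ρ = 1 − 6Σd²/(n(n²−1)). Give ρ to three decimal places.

-0.143

Ranks of variable 1: 4, 6, 5, 2, 3, 1
Ranks of variable 2: 5, 1, 4, 2, 6, 3
d = r₁ − r₂: -1, 5, 1, 0, -3, -2
d²: 1, 25, 1, 0, 9, 4; Σd² = 40
ρ = 1 − 6·40/(6·35) = 1 − 240/210 = -0.143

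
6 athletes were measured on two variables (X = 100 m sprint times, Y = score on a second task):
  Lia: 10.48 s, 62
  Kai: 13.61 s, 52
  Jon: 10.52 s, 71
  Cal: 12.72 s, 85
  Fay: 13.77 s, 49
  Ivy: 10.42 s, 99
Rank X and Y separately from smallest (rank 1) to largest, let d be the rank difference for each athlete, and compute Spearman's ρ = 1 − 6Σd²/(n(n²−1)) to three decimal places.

-0.771

Ranks of variable 1: 2, 5, 3, 4, 6, 1
Ranks of variable 2: 3, 2, 4, 5, 1, 6
d = r₁ − r₂: -1, 3, -1, -1, 5, -5
d²: 1, 9, 1, 1, 25, 25; Σd² = 62
ρ = 1 − 6·62/(6·35) = 1 − 372/210 = -0.771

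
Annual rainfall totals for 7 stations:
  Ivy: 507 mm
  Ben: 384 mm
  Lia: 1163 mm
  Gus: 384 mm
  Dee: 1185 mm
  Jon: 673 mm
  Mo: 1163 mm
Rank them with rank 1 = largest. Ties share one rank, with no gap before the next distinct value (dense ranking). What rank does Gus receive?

Sorted (descending): 1185, 1163, 1163, 673, 507, 384, 384
The 2 values of 1163 share dense rank 2.
The 2 values of 384 share dense rank 5.
Remaining distinct values take the next consecutive integers.
Gus has value 384 mm → rank 5.

5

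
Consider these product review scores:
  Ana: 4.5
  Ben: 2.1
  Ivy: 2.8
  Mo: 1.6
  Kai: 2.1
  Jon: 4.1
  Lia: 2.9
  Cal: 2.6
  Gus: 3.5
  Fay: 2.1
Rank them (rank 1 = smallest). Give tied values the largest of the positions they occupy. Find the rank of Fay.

4

Sorted (ascending): 1.6, 2.1, 2.1, 2.1, 2.6, 2.8, 2.9, 3.5, 4.1, 4.5
The 3 values of 2.1 occupy positions 2–4 → each gets rank 4.
Fay has value 2.1 → rank 4.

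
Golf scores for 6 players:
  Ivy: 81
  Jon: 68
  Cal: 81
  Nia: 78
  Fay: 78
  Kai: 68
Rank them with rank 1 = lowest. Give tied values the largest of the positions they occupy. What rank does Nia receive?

Sorted (ascending): 68, 68, 78, 78, 81, 81
The 2 values of 68 occupy positions 1–2 → each gets rank 2.
The 2 values of 78 occupy positions 3–4 → each gets rank 4.
The 2 values of 81 occupy positions 5–6 → each gets rank 6.
Nia has value 78 → rank 4.

4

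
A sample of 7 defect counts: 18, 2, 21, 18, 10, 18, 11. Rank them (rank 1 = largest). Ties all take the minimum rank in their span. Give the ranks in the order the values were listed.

2, 7, 1, 2, 6, 2, 5

Sorted (descending): 21, 18, 18, 18, 11, 10, 2
The 3 values of 18 occupy positions 2–4 → each gets rank 2.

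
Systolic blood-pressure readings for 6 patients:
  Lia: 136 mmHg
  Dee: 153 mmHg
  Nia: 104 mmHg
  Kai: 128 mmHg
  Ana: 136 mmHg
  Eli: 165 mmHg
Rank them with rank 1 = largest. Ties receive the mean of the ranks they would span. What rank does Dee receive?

Sorted (descending): 165, 153, 136, 136, 128, 104
The 2 values of 136 occupy positions 3–4 → average rank (3+4)/2 = 3.5.
Dee has value 153 mmHg → rank 2.

2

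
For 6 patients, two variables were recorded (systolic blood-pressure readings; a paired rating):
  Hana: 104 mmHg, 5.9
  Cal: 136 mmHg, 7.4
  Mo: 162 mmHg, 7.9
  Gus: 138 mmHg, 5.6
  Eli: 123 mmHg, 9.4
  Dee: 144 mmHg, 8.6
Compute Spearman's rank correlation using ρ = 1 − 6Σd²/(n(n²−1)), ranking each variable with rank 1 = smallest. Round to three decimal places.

0.143

Ranks of variable 1: 1, 3, 6, 4, 2, 5
Ranks of variable 2: 2, 3, 4, 1, 6, 5
d = r₁ − r₂: -1, 0, 2, 3, -4, 0
d²: 1, 0, 4, 9, 16, 0; Σd² = 30
ρ = 1 − 6·30/(6·35) = 1 − 180/210 = 0.143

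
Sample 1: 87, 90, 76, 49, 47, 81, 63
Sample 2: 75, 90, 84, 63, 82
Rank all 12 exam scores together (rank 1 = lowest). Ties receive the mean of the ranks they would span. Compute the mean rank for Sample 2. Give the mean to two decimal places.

7.40

Sorted (ascending): 47, 49, 63, 63, 75, 76, 81, 82, 84, 87, 90, 90
The 2 values of 63 occupy positions 3–4 → average rank (3+4)/2 = 3.5.
The 2 values of 90 occupy positions 11–12 → average rank (11+12)/2 = 11.5.
Sample 2 values → pooled ranks: 75→5, 90→11.5, 84→9, 63→3.5, 82→8
Mean rank = (5 + 11.5 + 9 + 3.5 + 8) / 5 = 7.40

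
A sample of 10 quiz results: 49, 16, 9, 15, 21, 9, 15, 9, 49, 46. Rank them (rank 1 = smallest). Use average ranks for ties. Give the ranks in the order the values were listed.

Sorted (ascending): 9, 9, 9, 15, 15, 16, 21, 46, 49, 49
The 3 values of 9 occupy positions 1–3 → average rank 2.
The 2 values of 15 occupy positions 4–5 → average rank (4+5)/2 = 4.5.
The 2 values of 49 occupy positions 9–10 → average rank (9+10)/2 = 9.5.

9.5, 6, 2, 4.5, 7, 2, 4.5, 2, 9.5, 8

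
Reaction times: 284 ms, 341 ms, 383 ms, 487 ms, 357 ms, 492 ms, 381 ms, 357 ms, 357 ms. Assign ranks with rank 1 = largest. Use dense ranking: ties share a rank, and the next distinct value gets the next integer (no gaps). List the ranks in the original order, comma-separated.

Sorted (descending): 492, 487, 383, 381, 357, 357, 357, 341, 284
The 3 values of 357 share dense rank 5.
Remaining distinct values take the next consecutive integers.

7, 6, 3, 2, 5, 1, 4, 5, 5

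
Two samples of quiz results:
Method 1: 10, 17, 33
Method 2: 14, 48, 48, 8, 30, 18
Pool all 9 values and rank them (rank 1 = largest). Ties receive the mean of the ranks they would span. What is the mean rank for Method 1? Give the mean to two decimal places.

5.67

Sorted (descending): 48, 48, 33, 30, 18, 17, 14, 10, 8
The 2 values of 48 occupy positions 1–2 → average rank (1+2)/2 = 1.5.
Method 1 values → pooled ranks: 10→8, 17→6, 33→3
Mean rank = (8 + 6 + 3) / 3 = 5.67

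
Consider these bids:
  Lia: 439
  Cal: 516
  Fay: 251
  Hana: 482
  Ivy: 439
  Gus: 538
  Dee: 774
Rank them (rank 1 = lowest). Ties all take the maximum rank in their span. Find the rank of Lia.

3

Sorted (ascending): 251, 439, 439, 482, 516, 538, 774
The 2 values of 439 occupy positions 2–3 → each gets rank 3.
Lia has value 439 → rank 3.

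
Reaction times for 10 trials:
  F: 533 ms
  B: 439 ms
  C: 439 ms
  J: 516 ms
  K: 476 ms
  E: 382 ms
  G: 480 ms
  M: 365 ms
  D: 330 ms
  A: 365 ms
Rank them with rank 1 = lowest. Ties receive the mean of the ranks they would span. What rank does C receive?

Sorted (ascending): 330, 365, 365, 382, 439, 439, 476, 480, 516, 533
The 2 values of 365 occupy positions 2–3 → average rank (2+3)/2 = 2.5.
The 2 values of 439 occupy positions 5–6 → average rank (5+6)/2 = 5.5.
C has value 439 ms → rank 5.5.

5.5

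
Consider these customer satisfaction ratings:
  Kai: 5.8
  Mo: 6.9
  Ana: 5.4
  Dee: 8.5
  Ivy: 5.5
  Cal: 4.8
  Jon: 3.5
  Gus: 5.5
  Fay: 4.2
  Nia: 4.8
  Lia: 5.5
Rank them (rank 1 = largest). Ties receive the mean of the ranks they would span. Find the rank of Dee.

1

Sorted (descending): 8.5, 6.9, 5.8, 5.5, 5.5, 5.5, 5.4, 4.8, 4.8, 4.2, 3.5
The 3 values of 5.5 occupy positions 4–6 → average rank 5.
The 2 values of 4.8 occupy positions 8–9 → average rank (8+9)/2 = 8.5.
Dee has value 8.5 → rank 1.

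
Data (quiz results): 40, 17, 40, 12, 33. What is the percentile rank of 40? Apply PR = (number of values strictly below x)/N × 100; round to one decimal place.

N = 5.
Strictly below 40: 3. Equal to 40: 2.
PR = 3/5 × 100 = 60.0

60.0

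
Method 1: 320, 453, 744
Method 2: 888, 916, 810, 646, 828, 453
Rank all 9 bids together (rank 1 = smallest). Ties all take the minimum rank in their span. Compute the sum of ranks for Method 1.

8

Sorted (ascending): 320, 453, 453, 646, 744, 810, 828, 888, 916
The 2 values of 453 occupy positions 2–3 → each gets rank 2.
Method 1 values → pooled ranks: 320→1, 453→2, 744→5
Rank sum = 1 + 2 + 5 = 8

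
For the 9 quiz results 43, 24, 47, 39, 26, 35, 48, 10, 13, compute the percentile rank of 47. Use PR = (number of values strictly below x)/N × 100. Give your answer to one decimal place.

77.8

N = 9.
Strictly below 47: 7. Equal to 47: 1.
PR = 7/9 × 100 = 77.8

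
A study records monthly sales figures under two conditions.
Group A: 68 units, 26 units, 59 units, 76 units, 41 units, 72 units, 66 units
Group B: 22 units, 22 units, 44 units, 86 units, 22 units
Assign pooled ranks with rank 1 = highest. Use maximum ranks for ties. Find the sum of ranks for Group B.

44

Sorted (descending): 86, 76, 72, 68, 66, 59, 44, 41, 26, 22, 22, 22
The 3 values of 22 occupy positions 10–12 → each gets rank 12.
Group B values → pooled ranks: 22→12, 22→12, 44→7, 86→1, 22→12
Rank sum = 12 + 12 + 7 + 1 + 12 = 44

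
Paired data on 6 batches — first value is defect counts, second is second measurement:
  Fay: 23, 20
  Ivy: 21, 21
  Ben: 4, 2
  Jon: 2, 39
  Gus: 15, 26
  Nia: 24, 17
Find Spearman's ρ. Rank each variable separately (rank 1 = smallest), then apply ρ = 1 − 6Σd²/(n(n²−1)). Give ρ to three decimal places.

Ranks of variable 1: 5, 4, 2, 1, 3, 6
Ranks of variable 2: 3, 4, 1, 6, 5, 2
d = r₁ − r₂: 2, 0, 1, -5, -2, 4
d²: 4, 0, 1, 25, 4, 16; Σd² = 50
ρ = 1 − 6·50/(6·35) = 1 − 300/210 = -0.429

-0.429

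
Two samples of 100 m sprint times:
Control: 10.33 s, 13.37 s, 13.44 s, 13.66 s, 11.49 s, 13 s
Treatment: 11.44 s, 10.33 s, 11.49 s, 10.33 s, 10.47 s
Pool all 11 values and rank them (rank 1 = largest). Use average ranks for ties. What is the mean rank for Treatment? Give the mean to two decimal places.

Sorted (descending): 13.66, 13.44, 13.37, 13, 11.49, 11.49, 11.44, 10.47, 10.33, 10.33, 10.33
The 2 values of 11.49 occupy positions 5–6 → average rank (5+6)/2 = 5.5.
The 3 values of 10.33 occupy positions 9–11 → average rank 10.
Treatment values → pooled ranks: 11.44→7, 10.33→10, 11.49→5.5, 10.33→10, 10.47→8
Mean rank = (7 + 10 + 5.5 + 10 + 8) / 5 = 8.10

8.10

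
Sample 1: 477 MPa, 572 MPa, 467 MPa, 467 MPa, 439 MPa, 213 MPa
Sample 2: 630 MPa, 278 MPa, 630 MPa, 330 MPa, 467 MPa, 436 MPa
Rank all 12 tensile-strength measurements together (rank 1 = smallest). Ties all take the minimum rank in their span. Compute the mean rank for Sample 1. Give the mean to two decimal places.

6.17

Sorted (ascending): 213, 278, 330, 436, 439, 467, 467, 467, 477, 572, 630, 630
The 3 values of 467 occupy positions 6–8 → each gets rank 6.
The 2 values of 630 occupy positions 11–12 → each gets rank 11.
Sample 1 values → pooled ranks: 477→9, 572→10, 467→6, 467→6, 439→5, 213→1
Mean rank = (9 + 10 + 6 + 6 + 5 + 1) / 6 = 6.17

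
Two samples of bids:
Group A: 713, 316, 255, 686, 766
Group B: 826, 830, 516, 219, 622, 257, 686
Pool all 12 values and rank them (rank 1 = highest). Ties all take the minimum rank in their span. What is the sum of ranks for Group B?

Sorted (descending): 830, 826, 766, 713, 686, 686, 622, 516, 316, 257, 255, 219
The 2 values of 686 occupy positions 5–6 → each gets rank 5.
Group B values → pooled ranks: 826→2, 830→1, 516→8, 219→12, 622→7, 257→10, 686→5
Rank sum = 2 + 1 + 8 + 12 + 7 + 10 + 5 = 45

45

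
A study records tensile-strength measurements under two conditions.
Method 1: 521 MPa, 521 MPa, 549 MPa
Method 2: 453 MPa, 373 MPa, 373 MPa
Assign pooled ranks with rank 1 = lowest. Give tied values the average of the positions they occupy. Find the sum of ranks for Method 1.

15

Sorted (ascending): 373, 373, 453, 521, 521, 549
The 2 values of 373 occupy positions 1–2 → average rank (1+2)/2 = 1.5.
The 2 values of 521 occupy positions 4–5 → average rank (4+5)/2 = 4.5.
Method 1 values → pooled ranks: 521→4.5, 521→4.5, 549→6
Rank sum = 4.5 + 4.5 + 6 = 15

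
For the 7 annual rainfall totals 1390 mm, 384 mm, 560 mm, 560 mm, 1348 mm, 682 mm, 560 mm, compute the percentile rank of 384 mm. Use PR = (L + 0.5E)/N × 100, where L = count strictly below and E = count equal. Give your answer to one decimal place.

7.1

N = 7.
Strictly below 384: 0. Equal to 384: 1.
PR = (0 + 0.5·1)/7 × 100 = 7.1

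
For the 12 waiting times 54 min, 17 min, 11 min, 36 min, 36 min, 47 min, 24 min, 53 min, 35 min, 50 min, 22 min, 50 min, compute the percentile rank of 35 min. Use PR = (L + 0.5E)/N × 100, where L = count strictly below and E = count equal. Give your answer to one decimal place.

37.5

N = 12.
Strictly below 35: 4. Equal to 35: 1.
PR = (4 + 0.5·1)/12 × 100 = 37.5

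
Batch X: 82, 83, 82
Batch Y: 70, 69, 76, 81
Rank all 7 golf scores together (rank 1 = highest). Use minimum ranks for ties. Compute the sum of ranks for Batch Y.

22

Sorted (descending): 83, 82, 82, 81, 76, 70, 69
The 2 values of 82 occupy positions 2–3 → each gets rank 2.
Batch Y values → pooled ranks: 70→6, 69→7, 76→5, 81→4
Rank sum = 6 + 7 + 5 + 4 = 22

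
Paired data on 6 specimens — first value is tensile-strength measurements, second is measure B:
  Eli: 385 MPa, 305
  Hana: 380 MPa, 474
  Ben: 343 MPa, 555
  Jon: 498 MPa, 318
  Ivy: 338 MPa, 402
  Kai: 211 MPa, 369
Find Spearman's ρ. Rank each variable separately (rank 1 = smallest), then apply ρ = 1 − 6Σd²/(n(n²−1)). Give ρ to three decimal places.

-0.429

Ranks of variable 1: 5, 4, 3, 6, 2, 1
Ranks of variable 2: 1, 5, 6, 2, 4, 3
d = r₁ − r₂: 4, -1, -3, 4, -2, -2
d²: 16, 1, 9, 16, 4, 4; Σd² = 50
ρ = 1 − 6·50/(6·35) = 1 − 300/210 = -0.429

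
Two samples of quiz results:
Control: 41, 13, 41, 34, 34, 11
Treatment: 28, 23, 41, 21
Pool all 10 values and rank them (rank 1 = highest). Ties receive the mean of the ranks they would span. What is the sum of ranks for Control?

32

Sorted (descending): 41, 41, 41, 34, 34, 28, 23, 21, 13, 11
The 3 values of 41 occupy positions 1–3 → average rank 2.
The 2 values of 34 occupy positions 4–5 → average rank (4+5)/2 = 4.5.
Control values → pooled ranks: 41→2, 13→9, 41→2, 34→4.5, 34→4.5, 11→10
Rank sum = 2 + 9 + 2 + 4.5 + 4.5 + 10 = 32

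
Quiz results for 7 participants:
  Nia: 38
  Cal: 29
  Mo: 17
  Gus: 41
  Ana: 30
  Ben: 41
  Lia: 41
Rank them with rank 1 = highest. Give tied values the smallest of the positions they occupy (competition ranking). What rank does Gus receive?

Sorted (descending): 41, 41, 41, 38, 30, 29, 17
The 3 values of 41 occupy positions 1–3 → each gets rank 1.
Gus has value 41 → rank 1.

1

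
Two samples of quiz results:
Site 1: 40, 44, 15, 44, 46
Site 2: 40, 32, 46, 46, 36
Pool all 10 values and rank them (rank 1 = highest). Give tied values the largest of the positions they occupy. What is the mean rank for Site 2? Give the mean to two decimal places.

Sorted (descending): 46, 46, 46, 44, 44, 40, 40, 36, 32, 15
The 3 values of 46 occupy positions 1–3 → each gets rank 3.
The 2 values of 44 occupy positions 4–5 → each gets rank 5.
The 2 values of 40 occupy positions 6–7 → each gets rank 7.
Site 2 values → pooled ranks: 40→7, 32→9, 46→3, 46→3, 36→8
Mean rank = (7 + 9 + 3 + 3 + 8) / 5 = 6.00

6.00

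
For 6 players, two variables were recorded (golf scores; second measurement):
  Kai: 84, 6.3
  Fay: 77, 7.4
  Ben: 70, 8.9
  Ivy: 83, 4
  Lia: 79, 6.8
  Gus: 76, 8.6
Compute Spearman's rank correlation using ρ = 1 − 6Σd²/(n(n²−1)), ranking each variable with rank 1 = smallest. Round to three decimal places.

-0.943

Ranks of variable 1: 6, 3, 1, 5, 4, 2
Ranks of variable 2: 2, 4, 6, 1, 3, 5
d = r₁ − r₂: 4, -1, -5, 4, 1, -3
d²: 16, 1, 25, 16, 1, 9; Σd² = 68
ρ = 1 − 6·68/(6·35) = 1 − 408/210 = -0.943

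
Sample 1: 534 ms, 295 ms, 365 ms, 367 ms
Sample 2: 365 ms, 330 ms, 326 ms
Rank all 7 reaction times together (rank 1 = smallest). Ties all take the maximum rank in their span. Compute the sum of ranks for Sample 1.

Sorted (ascending): 295, 326, 330, 365, 365, 367, 534
The 2 values of 365 occupy positions 4–5 → each gets rank 5.
Sample 1 values → pooled ranks: 534→7, 295→1, 365→5, 367→6
Rank sum = 7 + 1 + 5 + 6 = 19

19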